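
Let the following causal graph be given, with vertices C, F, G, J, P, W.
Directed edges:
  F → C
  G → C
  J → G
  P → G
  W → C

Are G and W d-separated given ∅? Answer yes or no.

Bayes-Ball from G | ∅ reaches {C,J,P}.
W ∉ reach(G|∅) ⇒ G ⊥ W | ∅.

Yes — G ⊥ W | ∅.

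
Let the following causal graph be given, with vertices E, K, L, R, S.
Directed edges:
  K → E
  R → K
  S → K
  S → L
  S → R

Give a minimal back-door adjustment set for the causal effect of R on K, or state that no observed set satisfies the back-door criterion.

desc(R)\{R}={E,K}; candidates ⊆ {L,S}.
size 0: {}; under {} R still reaches {E,K,L,S} ∋ K.
{S}: R⊥K given {S} in G with R→· removed — back-door holds.

R→K: minimal back-door set {S}.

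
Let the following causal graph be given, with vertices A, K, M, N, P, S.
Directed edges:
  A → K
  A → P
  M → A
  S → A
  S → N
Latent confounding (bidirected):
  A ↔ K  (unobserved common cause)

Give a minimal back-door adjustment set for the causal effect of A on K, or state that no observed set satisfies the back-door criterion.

desc(A)\{A}={K,P}; candidates ⊆ {M,N,S}.
A↔K: latent back-door arc(s) into A.
size 0: {}; under {} A still reaches {K,M,N,S} ∋ K.
size 1: {M}, {N}, {S}; under {M} A still reaches {K,N,S} ∋ K.
size 2: {M,N}, {M,S}, {N,S}; under {M,N} A still reaches {K,S} ∋ K.
A↔K cannot be blocked by any observed set — no back-door set.

A→K: no observed back-door set.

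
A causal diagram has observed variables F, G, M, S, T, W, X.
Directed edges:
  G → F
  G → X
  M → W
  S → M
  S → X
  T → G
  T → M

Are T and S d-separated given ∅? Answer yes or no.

Yes — T ⊥ S | ∅.

Bayes-Ball from T | ∅ reaches {F,G,M,W,X}.
S ∉ reach(T|∅) ⇒ T ⊥ S | ∅.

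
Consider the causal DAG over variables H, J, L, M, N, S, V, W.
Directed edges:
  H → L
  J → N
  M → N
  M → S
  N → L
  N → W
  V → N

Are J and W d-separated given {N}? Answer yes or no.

Yes — J ⊥ W | {N}.

Bayes-Ball from J | {N} reaches {M,S,V}.
W ∉ reach(J|{N}) ⇒ J ⊥ W | {N}.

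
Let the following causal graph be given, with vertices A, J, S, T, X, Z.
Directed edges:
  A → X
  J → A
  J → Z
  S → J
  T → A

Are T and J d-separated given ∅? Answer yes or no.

Bayes-Ball from T | ∅ reaches {A,X}.
J ∉ reach(T|∅) ⇒ T ⊥ J | ∅.

Yes — T ⊥ J | ∅.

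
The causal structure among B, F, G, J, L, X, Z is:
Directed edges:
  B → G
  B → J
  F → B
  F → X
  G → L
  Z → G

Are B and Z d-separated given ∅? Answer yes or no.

Yes — B ⊥ Z | ∅.

Bayes-Ball from B | ∅ reaches {F,G,J,L,X}.
Z ∉ reach(B|∅) ⇒ B ⊥ Z | ∅.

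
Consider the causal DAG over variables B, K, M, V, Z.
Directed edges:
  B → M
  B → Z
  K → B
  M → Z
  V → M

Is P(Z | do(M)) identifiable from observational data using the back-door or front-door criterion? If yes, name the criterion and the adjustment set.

desc(M)\{M}={Z}; candidates ⊆ {B,K,V}.
size 0: {}; under {} M still reaches {B,K,V,Z} ∋ Z.
{B}: M⊥Z given {B} in G with M→· removed — back-door holds.
P(Z|do(M)) = Σ_{B} P(Z|M,B)·P(B).

P(Z|do(M)): backdoor, adjust for {B}.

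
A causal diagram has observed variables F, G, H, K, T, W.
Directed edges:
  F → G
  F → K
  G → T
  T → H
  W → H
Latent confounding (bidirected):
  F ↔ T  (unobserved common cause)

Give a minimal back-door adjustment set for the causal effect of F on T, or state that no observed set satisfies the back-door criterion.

desc(F)\{F}={G,H,K,T}; candidates ⊆ {W}.
F↔T: latent back-door arc(s) into F.
size 0: {}; under {} F still reaches {H,T} ∋ T.
size 1: {W}; under {W} F still reaches {H,T} ∋ T.
F↔T cannot be blocked by any observed set — no back-door set.

F→T: no observed back-door set.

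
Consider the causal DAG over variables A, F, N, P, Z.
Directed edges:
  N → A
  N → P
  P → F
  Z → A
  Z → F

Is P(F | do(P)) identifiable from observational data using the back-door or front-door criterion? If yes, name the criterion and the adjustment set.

desc(P)\{P}={F}; candidates ⊆ {A,N,Z}.
∅: P⊥F given ∅ in G with P→· removed — back-door holds.
P(F|do(P)) = P(F|P) — no adjustment needed.

P(F|do(P)): backdoor, adjust for ∅.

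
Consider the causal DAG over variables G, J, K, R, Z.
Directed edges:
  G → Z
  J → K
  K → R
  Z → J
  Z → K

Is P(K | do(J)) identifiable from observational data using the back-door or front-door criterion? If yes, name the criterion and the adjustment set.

P(K|do(J)): backdoor, adjust for {Z}.

desc(J)\{J}={K,R}; candidates ⊆ {G,Z}.
size 0: {}; under {} J still reaches {G,K,R,Z} ∋ K.
{Z}: J⊥K given {Z} in G with J→· removed — back-door holds.
P(K|do(J)) = Σ_{Z} P(K|J,Z)·P(Z).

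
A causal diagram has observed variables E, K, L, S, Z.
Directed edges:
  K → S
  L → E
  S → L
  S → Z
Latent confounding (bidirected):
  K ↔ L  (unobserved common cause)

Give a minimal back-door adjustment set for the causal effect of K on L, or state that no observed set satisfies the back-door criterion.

desc(K)\{K}={E,L,S,Z}; candidates ⊆ {—}.
K↔L: latent back-door arc(s) into K.
size 0: {}; under {} K still reaches {E,L} ∋ L.
K↔L cannot be blocked by any observed set — no back-door set.

K→L: no observed back-door set.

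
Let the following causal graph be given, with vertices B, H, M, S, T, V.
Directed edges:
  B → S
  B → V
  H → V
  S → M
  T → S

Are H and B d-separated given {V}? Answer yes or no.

No — H and B are d-connected given {V}.

Bayes-Ball from H | {V} reaches {B,M,S}.
B ∈ reach(H|{V}) ⇒ H ⊥̸ B | {V}.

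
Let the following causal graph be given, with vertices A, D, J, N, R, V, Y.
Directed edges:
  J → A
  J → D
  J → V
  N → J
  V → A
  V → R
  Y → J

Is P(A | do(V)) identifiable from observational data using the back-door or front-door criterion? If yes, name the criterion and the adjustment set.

desc(V)\{V}={A,R}; candidates ⊆ {D,J,N,Y}.
size 0: {}; under {} V still reaches {A,D,J,N,Y} ∋ A.
{J}: V⊥A given {J} in G with V→· removed — back-door holds.
P(A|do(V)) = Σ_{J} P(A|V,J)·P(J).

P(A|do(V)): backdoor, adjust for {J}.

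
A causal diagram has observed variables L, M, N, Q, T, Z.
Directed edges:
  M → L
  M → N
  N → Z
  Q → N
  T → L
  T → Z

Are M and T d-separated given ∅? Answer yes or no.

Bayes-Ball from M | ∅ reaches {L,N,Z}.
T ∉ reach(M|∅) ⇒ M ⊥ T | ∅.

Yes — M ⊥ T | ∅.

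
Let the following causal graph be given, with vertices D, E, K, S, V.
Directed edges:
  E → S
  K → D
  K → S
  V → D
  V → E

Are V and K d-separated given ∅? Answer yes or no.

Yes — V ⊥ K | ∅.

Bayes-Ball from V | ∅ reaches {D,E,S}.
K ∉ reach(V|∅) ⇒ V ⊥ K | ∅.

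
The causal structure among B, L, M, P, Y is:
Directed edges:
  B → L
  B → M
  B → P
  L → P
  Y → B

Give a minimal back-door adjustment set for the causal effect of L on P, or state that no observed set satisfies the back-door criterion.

desc(L)\{L}={P}; candidates ⊆ {B,M,Y}.
size 0: {}; under {} L still reaches {B,M,P,Y} ∋ P.
{B}: L⊥P given {B} in G with L→· removed — back-door holds.

L→P: minimal back-door set {B}.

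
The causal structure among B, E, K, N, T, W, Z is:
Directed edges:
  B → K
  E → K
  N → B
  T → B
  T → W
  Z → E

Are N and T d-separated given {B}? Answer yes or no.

No — N and T are d-connected given {B}.

Bayes-Ball from N | {B} reaches {T,W}.
T ∈ reach(N|{B}) ⇒ N ⊥̸ T | {B}.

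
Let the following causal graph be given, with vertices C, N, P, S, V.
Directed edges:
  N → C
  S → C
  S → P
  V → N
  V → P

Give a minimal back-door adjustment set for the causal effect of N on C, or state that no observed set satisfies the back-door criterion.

desc(N)\{N}={C}; candidates ⊆ {P,S,V}.
∅: N⊥C given ∅ in G with N→· removed — back-door holds.

N→C: minimal back-door set ∅.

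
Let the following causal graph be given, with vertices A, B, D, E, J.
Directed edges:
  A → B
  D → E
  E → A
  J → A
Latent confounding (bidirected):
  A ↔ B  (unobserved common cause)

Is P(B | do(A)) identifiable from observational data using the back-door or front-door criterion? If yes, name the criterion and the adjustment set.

P(B|do(A)): not identifiable (no BD/FD set).

desc(A)\{A}={B}; candidates ⊆ {D,E,J}.
A↔B: latent back-door arc(s) into A.
size 0: {}; under {} A still reaches {B,D,E,J} ∋ B.
size 1: {D}, {E}, {J}; under {D} A still reaches {B,E,J} ∋ B.
size 2: {D,E}, {D,J}, {E,J}; under {D,E} A still reaches {B,J} ∋ B.
A↔B cannot be blocked by any observed set — no back-door set.
No mediator lies on a directed A→…→B path.
Neither criterion identifies P(B|do(A)) in this graph.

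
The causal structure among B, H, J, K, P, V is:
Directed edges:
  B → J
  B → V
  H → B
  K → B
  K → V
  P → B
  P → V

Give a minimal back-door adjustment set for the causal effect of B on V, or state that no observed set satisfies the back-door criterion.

desc(B)\{B}={J,V}; candidates ⊆ {H,K,P}.
size 0: {}; under {} B still reaches {H,K,P,V} ∋ V.
size 1: {H}, {K}, {P}; under {H} B still reaches {K,P,V} ∋ V.
{K,P}: B⊥V given {K,P} in G with B→· removed — back-door holds.

B→V: minimal back-door set {K, P}.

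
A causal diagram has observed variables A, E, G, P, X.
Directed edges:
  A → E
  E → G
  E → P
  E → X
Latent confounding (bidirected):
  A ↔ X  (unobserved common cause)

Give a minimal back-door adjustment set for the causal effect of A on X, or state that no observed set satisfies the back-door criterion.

desc(A)\{A}={E,G,P,X}; candidates ⊆ {—}.
A↔X: latent back-door arc(s) into A.
size 0: {}; under {} A still reaches {X} ∋ X.
A↔X cannot be blocked by any observed set — no back-door set.

A→X: no observed back-door set.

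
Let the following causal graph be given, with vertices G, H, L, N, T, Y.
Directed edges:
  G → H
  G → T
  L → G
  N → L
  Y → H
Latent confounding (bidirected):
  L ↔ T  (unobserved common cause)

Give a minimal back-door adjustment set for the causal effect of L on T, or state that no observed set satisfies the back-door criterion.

L→T: no observed back-door set.

desc(L)\{L}={G,H,T}; candidates ⊆ {N,Y}.
L↔T: latent back-door arc(s) into L.
size 0: {}; under {} L still reaches {N,T} ∋ T.
size 1: {N}, {Y}; under {N} L still reaches {T} ∋ T.
size 2: {N,Y}; under {N,Y} L still reaches {T} ∋ T.
L↔T cannot be blocked by any observed set — no back-door set.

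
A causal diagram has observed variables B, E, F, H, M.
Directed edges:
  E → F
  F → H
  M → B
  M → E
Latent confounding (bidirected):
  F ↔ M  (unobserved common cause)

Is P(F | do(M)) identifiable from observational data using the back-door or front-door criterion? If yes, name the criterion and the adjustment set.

P(F|do(M)): frontdoor, adjust for {E}.

desc(M)\{M}={B,E,F,H}; candidates ⊆ {—}.
M↔F: latent back-door arc(s) into M.
size 0: {}; under {} M still reaches {F,H} ∋ F.
M↔F cannot be blocked by any observed set — no back-door set.
{E}: (i) intercepts every directed M→F path; (ii) no back-door M→{E}; (iii) {M} blocks every back-door {E}→F. Front-door holds.
P(F|do(M)) = Σ_{E} P(E|M) Σ_{M'} P(F|E,M')P(M').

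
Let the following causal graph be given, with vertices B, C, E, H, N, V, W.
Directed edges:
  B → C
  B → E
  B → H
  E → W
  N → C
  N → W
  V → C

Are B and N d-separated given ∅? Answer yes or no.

Yes — B ⊥ N | ∅.

Bayes-Ball from B | ∅ reaches {C,E,H,W}.
N ∉ reach(B|∅) ⇒ B ⊥ N | ∅.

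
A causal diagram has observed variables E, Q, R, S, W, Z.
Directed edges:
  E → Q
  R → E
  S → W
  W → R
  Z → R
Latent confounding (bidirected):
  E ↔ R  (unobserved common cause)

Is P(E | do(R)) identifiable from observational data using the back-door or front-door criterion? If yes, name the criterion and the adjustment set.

desc(R)\{R}={E,Q}; candidates ⊆ {S,W,Z}.
R↔E: latent back-door arc(s) into R.
size 0: {}; under {} R still reaches {E,Q,S,W,Z} ∋ E.
size 1: {S}, {W}, {Z}; under {S} R still reaches {E,Q,W,Z} ∋ E.
size 2: {S,W}, {S,Z}, {W,Z}; under {S,W} R still reaches {E,Q,Z} ∋ E.
R↔E cannot be blocked by any observed set — no back-door set.
No mediator lies on a directed R→…→E path.
Neither criterion identifies P(E|do(R)) in this graph.

P(E|do(R)): not identifiable (no BD/FD set).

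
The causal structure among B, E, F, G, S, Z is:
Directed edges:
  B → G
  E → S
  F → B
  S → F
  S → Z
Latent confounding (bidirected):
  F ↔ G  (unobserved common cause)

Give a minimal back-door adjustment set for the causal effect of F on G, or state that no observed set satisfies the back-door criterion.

desc(F)\{F}={B,G}; candidates ⊆ {E,S,Z}.
F↔G: latent back-door arc(s) into F.
size 0: {}; under {} F still reaches {E,G,S,Z} ∋ G.
size 1: {E}, {S}, {Z}; under {E} F still reaches {G,S,Z} ∋ G.
size 2: {E,S}, {E,Z}, {S,Z}; under {E,S} F still reaches {G} ∋ G.
F↔G cannot be blocked by any observed set — no back-door set.

F→G: no observed back-door set.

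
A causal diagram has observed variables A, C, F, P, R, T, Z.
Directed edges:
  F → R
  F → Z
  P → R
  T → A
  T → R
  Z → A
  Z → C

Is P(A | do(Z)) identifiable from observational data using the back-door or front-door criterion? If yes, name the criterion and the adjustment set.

desc(Z)\{Z}={A,C}; candidates ⊆ {F,P,R,T}.
∅: Z⊥A given ∅ in G with Z→· removed — back-door holds.
P(A|do(Z)) = P(A|Z) — no adjustment needed.

P(A|do(Z)): backdoor, adjust for ∅.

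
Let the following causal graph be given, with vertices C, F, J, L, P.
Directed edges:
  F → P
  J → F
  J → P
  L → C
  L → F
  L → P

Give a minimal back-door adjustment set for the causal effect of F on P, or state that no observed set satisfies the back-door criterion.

F→P: minimal back-door set {J, L}.

desc(F)\{F}={P}; candidates ⊆ {C,J,L}.
size 0: {}; under {} F still reaches {C,J,L,P} ∋ P.
size 1: {C}, {J}, {L}; under {C} F still reaches {J,L,P} ∋ P.
{J,L}: F⊥P given {J,L} in G with F→· removed — back-door holds.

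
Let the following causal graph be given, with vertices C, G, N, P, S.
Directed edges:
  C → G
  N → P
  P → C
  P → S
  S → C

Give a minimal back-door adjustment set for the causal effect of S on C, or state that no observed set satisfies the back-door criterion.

S→C: minimal back-door set {P}.

desc(S)\{S}={C,G}; candidates ⊆ {N,P}.
size 0: {}; under {} S still reaches {C,G,N,P} ∋ C.
{P}: S⊥C given {P} in G with S→· removed — back-door holds.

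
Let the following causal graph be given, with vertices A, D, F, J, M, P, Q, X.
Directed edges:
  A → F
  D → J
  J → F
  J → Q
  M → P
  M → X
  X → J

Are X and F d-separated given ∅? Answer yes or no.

Bayes-Ball from X | ∅ reaches {F,J,M,P,Q}.
F ∈ reach(X|∅) ⇒ X ⊥̸ F | ∅.

No — X and F are d-connected given ∅.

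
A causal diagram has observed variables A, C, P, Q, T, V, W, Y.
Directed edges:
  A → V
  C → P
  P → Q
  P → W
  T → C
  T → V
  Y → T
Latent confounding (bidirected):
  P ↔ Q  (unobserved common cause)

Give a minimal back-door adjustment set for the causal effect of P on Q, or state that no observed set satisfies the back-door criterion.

P→Q: no observed back-door set.

desc(P)\{P}={Q,W}; candidates ⊆ {A,C,T,V,Y}.
P↔Q: latent back-door arc(s) into P.
size 0: {}; under {} P still reaches {C,Q,T,V,Y} ∋ Q.
size 1: {A}, {C}, {T} …(+2); under {A} P still reaches {C,Q,T,V,Y} ∋ Q.
size 2: {A,C}, {A,T}, {A,V} …(+7); under {A,C} P still reaches {Q} ∋ Q.
P↔Q cannot be blocked by any observed set — no back-door set.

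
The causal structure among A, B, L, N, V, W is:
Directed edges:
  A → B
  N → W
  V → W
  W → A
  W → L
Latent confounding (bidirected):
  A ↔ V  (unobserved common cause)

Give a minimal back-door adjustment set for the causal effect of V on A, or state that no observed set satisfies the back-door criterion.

desc(V)\{V}={A,B,L,W}; candidates ⊆ {N}.
V↔A: latent back-door arc(s) into V.
size 0: {}; under {} V still reaches {A,B} ∋ A.
size 1: {N}; under {N} V still reaches {A,B} ∋ A.
V↔A cannot be blocked by any observed set — no back-door set.

V→A: no observed back-door set.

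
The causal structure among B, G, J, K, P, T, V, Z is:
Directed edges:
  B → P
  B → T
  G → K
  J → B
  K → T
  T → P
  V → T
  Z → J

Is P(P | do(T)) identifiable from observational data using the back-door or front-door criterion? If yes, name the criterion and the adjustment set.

P(P|do(T)): backdoor, adjust for {B}.

desc(T)\{T}={P}; candidates ⊆ {B,G,J,K,V,Z}.
size 0: {}; under {} T still reaches {B,G,J,K,P,V,Z} ∋ P.
{B}: T⊥P given {B} in G with T→· removed — back-door holds.
P(P|do(T)) = Σ_{B} P(P|T,B)·P(B).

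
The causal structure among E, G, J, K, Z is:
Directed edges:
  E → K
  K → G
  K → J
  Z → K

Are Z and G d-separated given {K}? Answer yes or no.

Yes — Z ⊥ G | {K}.

Bayes-Ball from Z | {K} reaches {E}.
G ∉ reach(Z|{K}) ⇒ Z ⊥ G | {K}.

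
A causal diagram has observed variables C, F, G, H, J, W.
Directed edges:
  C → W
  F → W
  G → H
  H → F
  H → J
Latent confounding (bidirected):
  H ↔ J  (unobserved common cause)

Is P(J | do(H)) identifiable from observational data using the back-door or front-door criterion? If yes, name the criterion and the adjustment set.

P(J|do(H)): not identifiable (no BD/FD set).

desc(H)\{H}={F,J,W}; candidates ⊆ {C,G}.
H↔J: latent back-door arc(s) into H.
size 0: {}; under {} H still reaches {G,J} ∋ J.
size 1: {C}, {G}; under {C} H still reaches {G,J} ∋ J.
size 2: {C,G}; under {C,G} H still reaches {J} ∋ J.
H↔J cannot be blocked by any observed set — no back-door set.
No mediator lies on a directed H→…→J path.
Neither criterion identifies P(J|do(H)) in this graph.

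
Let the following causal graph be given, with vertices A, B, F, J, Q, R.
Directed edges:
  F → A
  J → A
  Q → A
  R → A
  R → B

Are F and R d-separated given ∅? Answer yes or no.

Bayes-Ball from F | ∅ reaches {A}.
R ∉ reach(F|∅) ⇒ F ⊥ R | ∅.

Yes — F ⊥ R | ∅.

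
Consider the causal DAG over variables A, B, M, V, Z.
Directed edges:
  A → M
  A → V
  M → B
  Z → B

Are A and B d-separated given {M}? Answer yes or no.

Bayes-Ball from A | {M} reaches {V}.
B ∉ reach(A|{M}) ⇒ A ⊥ B | {M}.

Yes — A ⊥ B | {M}.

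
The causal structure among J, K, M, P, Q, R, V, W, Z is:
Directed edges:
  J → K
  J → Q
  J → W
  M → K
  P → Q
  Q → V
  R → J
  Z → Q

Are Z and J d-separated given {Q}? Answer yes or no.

Bayes-Ball from Z | {Q} reaches {J,K,P,R,W}.
J ∈ reach(Z|{Q}) ⇒ Z ⊥̸ J | {Q}.

No — Z and J are d-connected given {Q}.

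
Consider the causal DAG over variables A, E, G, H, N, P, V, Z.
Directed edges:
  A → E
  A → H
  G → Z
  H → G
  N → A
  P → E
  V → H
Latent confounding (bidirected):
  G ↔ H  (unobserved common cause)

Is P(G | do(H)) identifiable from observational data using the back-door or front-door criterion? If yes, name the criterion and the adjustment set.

desc(H)\{H}={G,Z}; candidates ⊆ {A,E,N,P,V}.
H↔G: latent back-door arc(s) into H.
size 0: {}; under {} H still reaches {A,E,G,N,V,Z} ∋ G.
size 1: {A}, {E}, {N} …(+2); under {A} H still reaches {G,V,Z} ∋ G.
size 2: {A,E}, {A,N}, {A,P} …(+7); under {A,E} H still reaches {G,V,Z} ∋ G.
H↔G cannot be blocked by any observed set — no back-door set.
No mediator lies on a directed H→…→G path.
Neither criterion identifies P(G|do(H)) in this graph.

P(G|do(H)): not identifiable (no BD/FD set).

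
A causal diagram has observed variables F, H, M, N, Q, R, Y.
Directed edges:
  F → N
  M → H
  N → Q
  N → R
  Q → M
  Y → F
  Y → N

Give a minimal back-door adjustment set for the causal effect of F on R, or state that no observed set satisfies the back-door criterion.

F→R: minimal back-door set {Y}.

desc(F)\{F}={H,M,N,Q,R}; candidates ⊆ {Y}.
size 0: {}; under {} F still reaches {H,M,N,Q,R,Y} ∋ R.
{Y}: F⊥R given {Y} in G with F→· removed — back-door holds.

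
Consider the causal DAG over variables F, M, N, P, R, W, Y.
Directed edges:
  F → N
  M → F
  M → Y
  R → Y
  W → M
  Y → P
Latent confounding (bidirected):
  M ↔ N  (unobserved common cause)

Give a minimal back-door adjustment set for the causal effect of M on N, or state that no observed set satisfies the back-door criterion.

desc(M)\{M}={F,N,P,Y}; candidates ⊆ {R,W}.
M↔N: latent back-door arc(s) into M.
size 0: {}; under {} M still reaches {N,W} ∋ N.
size 1: {R}, {W}; under {R} M still reaches {N,W} ∋ N.
size 2: {R,W}; under {R,W} M still reaches {N} ∋ N.
M↔N cannot be blocked by any observed set — no back-door set.

M→N: no observed back-door set.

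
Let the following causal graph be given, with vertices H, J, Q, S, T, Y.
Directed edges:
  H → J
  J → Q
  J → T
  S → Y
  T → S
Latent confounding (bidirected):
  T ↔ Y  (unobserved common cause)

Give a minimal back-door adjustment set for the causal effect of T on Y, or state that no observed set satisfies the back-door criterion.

T→Y: no observed back-door set.

desc(T)\{T}={S,Y}; candidates ⊆ {H,J,Q}.
T↔Y: latent back-door arc(s) into T.
size 0: {}; under {} T still reaches {H,J,Q,Y} ∋ Y.
size 1: {H}, {J}, {Q}; under {H} T still reaches {J,Q,Y} ∋ Y.
size 2: {H,J}, {H,Q}, {J,Q}; under {H,J} T still reaches {Y} ∋ Y.
T↔Y cannot be blocked by any observed set — no back-door set.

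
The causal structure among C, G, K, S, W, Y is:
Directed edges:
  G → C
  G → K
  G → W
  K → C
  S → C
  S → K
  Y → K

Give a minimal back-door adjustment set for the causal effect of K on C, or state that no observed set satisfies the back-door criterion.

K→C: minimal back-door set {G, S}.

desc(K)\{K}={C}; candidates ⊆ {G,S,W,Y}.
size 0: {}; under {} K still reaches {C,G,S,W,Y} ∋ C.
size 1: {G}, {S}, {W} …(+1); under {G} K still reaches {C,S,Y} ∋ C.
{G,S}: K⊥C given {G,S} in G with K→· removed — back-door holds.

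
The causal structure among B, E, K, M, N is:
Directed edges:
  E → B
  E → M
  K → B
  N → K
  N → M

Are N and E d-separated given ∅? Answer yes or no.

Yes — N ⊥ E | ∅.

Bayes-Ball from N | ∅ reaches {B,K,M}.
E ∉ reach(N|∅) ⇒ N ⊥ E | ∅.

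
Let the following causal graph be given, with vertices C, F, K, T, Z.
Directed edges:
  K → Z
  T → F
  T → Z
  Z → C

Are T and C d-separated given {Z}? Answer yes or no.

Bayes-Ball from T | {Z} reaches {F,K}.
C ∉ reach(T|{Z}) ⇒ T ⊥ C | {Z}.

Yes — T ⊥ C | {Z}.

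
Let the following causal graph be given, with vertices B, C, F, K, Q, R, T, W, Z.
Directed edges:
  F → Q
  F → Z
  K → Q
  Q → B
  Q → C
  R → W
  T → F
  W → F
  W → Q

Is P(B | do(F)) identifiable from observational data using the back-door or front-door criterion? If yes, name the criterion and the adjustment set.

P(B|do(F)): backdoor, adjust for {W}.

desc(F)\{F}={B,C,Q,Z}; candidates ⊆ {K,R,T,W}.
size 0: {}; under {} F still reaches {B,C,Q,R,T,W} ∋ B.
{W}: F⊥B given {W} in G with F→· removed — back-door holds.
P(B|do(F)) = Σ_{W} P(B|F,W)·P(W).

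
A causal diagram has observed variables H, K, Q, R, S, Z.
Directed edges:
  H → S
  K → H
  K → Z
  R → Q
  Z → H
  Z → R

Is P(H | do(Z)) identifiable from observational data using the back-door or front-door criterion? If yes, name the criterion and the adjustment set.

P(H|do(Z)): backdoor, adjust for {K}.

desc(Z)\{Z}={H,Q,R,S}; candidates ⊆ {K}.
size 0: {}; under {} Z still reaches {H,K,S} ∋ H.
{K}: Z⊥H given {K} in G with Z→· removed — back-door holds.
P(H|do(Z)) = Σ_{K} P(H|Z,K)·P(K).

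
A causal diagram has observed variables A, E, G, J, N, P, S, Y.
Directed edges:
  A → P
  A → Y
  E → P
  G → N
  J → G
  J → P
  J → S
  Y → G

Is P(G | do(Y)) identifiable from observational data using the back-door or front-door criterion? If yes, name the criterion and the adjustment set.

desc(Y)\{Y}={G,N}; candidates ⊆ {A,E,J,P,S}.
∅: Y⊥G given ∅ in G with Y→· removed — back-door holds.
P(G|do(Y)) = P(G|Y) — no adjustment needed.

P(G|do(Y)): backdoor, adjust for ∅.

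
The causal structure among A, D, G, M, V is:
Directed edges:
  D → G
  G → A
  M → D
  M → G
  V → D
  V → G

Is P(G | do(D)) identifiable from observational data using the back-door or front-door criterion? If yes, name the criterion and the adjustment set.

desc(D)\{D}={A,G}; candidates ⊆ {M,V}.
size 0: {}; under {} D still reaches {A,G,M,V} ∋ G.
size 1: {M}, {V}; under {M} D still reaches {A,G,V} ∋ G.
{M,V}: D⊥G given {M,V} in G with D→· removed — back-door holds.
P(G|do(D)) = Σ_{M,V} P(G|D,M,V)·P(M,V).

P(G|do(D)): backdoor, adjust for {M, V}.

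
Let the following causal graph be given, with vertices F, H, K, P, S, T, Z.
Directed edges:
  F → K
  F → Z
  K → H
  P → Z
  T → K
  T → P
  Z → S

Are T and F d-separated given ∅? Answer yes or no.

Bayes-Ball from T | ∅ reaches {H,K,P,S,Z}.
F ∉ reach(T|∅) ⇒ T ⊥ F | ∅.

Yes — T ⊥ F | ∅.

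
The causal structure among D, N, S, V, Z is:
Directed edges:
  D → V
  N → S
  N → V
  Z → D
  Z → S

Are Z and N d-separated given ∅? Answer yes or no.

Yes — Z ⊥ N | ∅.

Bayes-Ball from Z | ∅ reaches {D,S,V}.
N ∉ reach(Z|∅) ⇒ Z ⊥ N | ∅.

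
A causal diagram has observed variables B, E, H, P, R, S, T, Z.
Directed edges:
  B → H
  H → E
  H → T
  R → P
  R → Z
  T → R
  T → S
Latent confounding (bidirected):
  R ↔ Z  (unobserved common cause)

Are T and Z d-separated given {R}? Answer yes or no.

No — T and Z are d-connected given {R}.

Bayes-Ball from T | {R} reaches {B,E,H,S,Z}.
Z ∈ reach(T|{R}) ⇒ T ⊥̸ Z | {R}.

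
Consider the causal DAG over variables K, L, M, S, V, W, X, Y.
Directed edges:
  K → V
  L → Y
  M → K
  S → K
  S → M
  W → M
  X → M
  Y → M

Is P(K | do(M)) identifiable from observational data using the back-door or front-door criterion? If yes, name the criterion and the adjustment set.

desc(M)\{M}={K,V}; candidates ⊆ {L,S,W,X,Y}.
size 0: {}; under {} M still reaches {K,L,S,V,W,X,Y} ∋ K.
{S}: M⊥K given {S} in G with M→· removed — back-door holds.
P(K|do(M)) = Σ_{S} P(K|M,S)·P(S).

P(K|do(M)): backdoor, adjust for {S}.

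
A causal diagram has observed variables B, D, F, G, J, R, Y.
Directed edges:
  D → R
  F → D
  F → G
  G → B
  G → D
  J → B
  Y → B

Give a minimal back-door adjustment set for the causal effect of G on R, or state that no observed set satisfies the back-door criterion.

G→R: minimal back-door set {F}.

desc(G)\{G}={B,D,R}; candidates ⊆ {F,J,Y}.
size 0: {}; under {} G still reaches {D,F,R} ∋ R.
{F}: G⊥R given {F} in G with G→· removed — back-door holds.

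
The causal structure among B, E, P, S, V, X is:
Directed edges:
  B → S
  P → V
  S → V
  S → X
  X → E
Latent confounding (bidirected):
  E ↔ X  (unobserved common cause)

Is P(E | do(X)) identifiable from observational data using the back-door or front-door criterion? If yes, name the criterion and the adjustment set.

desc(X)\{X}={E}; candidates ⊆ {B,P,S,V}.
X↔E: latent back-door arc(s) into X.
size 0: {}; under {} X still reaches {B,E,S,V} ∋ E.
size 1: {B}, {P}, {S} …(+1); under {B} X still reaches {E,S,V} ∋ E.
size 2: {B,P}, {B,S}, {B,V} …(+3); under {B,P} X still reaches {E,S,V} ∋ E.
X↔E cannot be blocked by any observed set — no back-door set.
No mediator lies on a directed X→…→E path.
Neither criterion identifies P(E|do(X)) in this graph.

P(E|do(X)): not identifiable (no BD/FD set).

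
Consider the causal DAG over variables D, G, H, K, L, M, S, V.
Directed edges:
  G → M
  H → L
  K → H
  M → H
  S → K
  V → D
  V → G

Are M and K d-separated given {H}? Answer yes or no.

Bayes-Ball from M | {H} reaches {D,G,K,S,V}.
K ∈ reach(M|{H}) ⇒ M ⊥̸ K | {H}.

No — M and K are d-connected given {H}.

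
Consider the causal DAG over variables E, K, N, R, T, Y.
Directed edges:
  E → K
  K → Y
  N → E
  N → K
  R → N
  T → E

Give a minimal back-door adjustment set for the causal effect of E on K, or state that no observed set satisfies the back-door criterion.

E→K: minimal back-door set {N}.

desc(E)\{E}={K,Y}; candidates ⊆ {N,R,T}.
size 0: {}; under {} E still reaches {K,N,R,T,Y} ∋ K.
{N}: E⊥K given {N} in G with E→· removed — back-door holds.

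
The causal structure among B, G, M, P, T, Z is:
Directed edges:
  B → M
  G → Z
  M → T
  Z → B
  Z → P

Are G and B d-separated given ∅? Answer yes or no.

No — G and B are d-connected given ∅.

Bayes-Ball from G | ∅ reaches {B,M,P,T,Z}.
B ∈ reach(G|∅) ⇒ G ⊥̸ B | ∅.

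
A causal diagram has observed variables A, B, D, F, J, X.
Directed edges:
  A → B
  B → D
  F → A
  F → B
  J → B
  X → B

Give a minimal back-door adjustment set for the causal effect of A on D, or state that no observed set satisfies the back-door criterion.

A→D: minimal back-door set {F}.

desc(A)\{A}={B,D}; candidates ⊆ {F,J,X}.
size 0: {}; under {} A still reaches {B,D,F} ∋ D.
{F}: A⊥D given {F} in G with A→· removed — back-door holds.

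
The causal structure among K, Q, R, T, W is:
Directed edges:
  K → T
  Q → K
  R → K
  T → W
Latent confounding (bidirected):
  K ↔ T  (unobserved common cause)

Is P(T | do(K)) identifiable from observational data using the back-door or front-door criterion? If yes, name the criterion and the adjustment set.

desc(K)\{K}={T,W}; candidates ⊆ {Q,R}.
K↔T: latent back-door arc(s) into K.
size 0: {}; under {} K still reaches {Q,R,T,W} ∋ T.
size 1: {Q}, {R}; under {Q} K still reaches {R,T,W} ∋ T.
size 2: {Q,R}; under {Q,R} K still reaches {T,W} ∋ T.
K↔T cannot be blocked by any observed set — no back-door set.
No mediator lies on a directed K→…→T path.
Neither criterion identifies P(T|do(K)) in this graph.

P(T|do(K)): not identifiable (no BD/FD set).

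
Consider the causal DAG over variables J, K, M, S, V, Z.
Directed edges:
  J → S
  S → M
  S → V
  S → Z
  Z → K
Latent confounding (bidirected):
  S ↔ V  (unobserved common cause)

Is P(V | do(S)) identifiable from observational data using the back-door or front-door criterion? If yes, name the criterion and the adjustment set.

P(V|do(S)): not identifiable (no BD/FD set).

desc(S)\{S}={K,M,V,Z}; candidates ⊆ {J}.
S↔V: latent back-door arc(s) into S.
size 0: {}; under {} S still reaches {J,V} ∋ V.
size 1: {J}; under {J} S still reaches {V} ∋ V.
S↔V cannot be blocked by any observed set — no back-door set.
No mediator lies on a directed S→…→V path.
Neither criterion identifies P(V|do(S)) in this graph.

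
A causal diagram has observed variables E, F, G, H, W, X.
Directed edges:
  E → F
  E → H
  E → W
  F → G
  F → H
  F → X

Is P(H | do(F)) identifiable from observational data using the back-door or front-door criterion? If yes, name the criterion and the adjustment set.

desc(F)\{F}={G,H,X}; candidates ⊆ {E,W}.
size 0: {}; under {} F still reaches {E,H,W} ∋ H.
{E}: F⊥H given {E} in G with F→· removed — back-door holds.
P(H|do(F)) = Σ_{E} P(H|F,E)·P(E).

P(H|do(F)): backdoor, adjust for {E}.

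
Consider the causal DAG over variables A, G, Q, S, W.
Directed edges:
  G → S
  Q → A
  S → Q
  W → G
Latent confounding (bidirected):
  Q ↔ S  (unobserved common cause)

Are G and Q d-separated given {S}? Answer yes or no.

Bayes-Ball from G | {S} reaches {A,Q,W}.
Q ∈ reach(G|{S}) ⇒ G ⊥̸ Q | {S}.

No — G and Q are d-connected given {S}.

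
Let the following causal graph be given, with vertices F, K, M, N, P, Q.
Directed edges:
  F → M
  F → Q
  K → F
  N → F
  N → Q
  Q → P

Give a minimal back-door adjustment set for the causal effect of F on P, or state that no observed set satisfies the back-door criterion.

desc(F)\{F}={M,P,Q}; candidates ⊆ {K,N}.
size 0: {}; under {} F still reaches {K,N,P,Q} ∋ P.
{N}: F⊥P given {N} in G with F→· removed — back-door holds.

F→P: minimal back-door set {N}.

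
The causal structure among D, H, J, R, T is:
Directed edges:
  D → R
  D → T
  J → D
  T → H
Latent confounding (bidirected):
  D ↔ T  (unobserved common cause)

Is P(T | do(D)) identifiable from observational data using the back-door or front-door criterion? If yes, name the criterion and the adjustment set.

P(T|do(D)): not identifiable (no BD/FD set).

desc(D)\{D}={H,R,T}; candidates ⊆ {J}.
D↔T: latent back-door arc(s) into D.
size 0: {}; under {} D still reaches {H,J,T} ∋ T.
size 1: {J}; under {J} D still reaches {H,T} ∋ T.
D↔T cannot be blocked by any observed set — no back-door set.
No mediator lies on a directed D→…→T path.
Neither criterion identifies P(T|do(D)) in this graph.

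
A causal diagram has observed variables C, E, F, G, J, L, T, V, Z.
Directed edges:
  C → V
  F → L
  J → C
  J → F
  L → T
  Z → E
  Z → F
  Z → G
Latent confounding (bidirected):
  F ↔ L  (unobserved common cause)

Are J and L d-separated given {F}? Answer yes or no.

No — J and L are d-connected given {F}.

Bayes-Ball from J | {F} reaches {C,E,G,L,T,V,Z}.
L ∈ reach(J|{F}) ⇒ J ⊥̸ L | {F}.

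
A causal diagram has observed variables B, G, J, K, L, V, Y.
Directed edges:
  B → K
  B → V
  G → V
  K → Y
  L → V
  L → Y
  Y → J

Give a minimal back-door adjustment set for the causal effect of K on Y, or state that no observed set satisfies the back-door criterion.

K→Y: minimal back-door set ∅.

desc(K)\{K}={J,Y}; candidates ⊆ {B,G,L,V}.
∅: K⊥Y given ∅ in G with K→· removed — back-door holds.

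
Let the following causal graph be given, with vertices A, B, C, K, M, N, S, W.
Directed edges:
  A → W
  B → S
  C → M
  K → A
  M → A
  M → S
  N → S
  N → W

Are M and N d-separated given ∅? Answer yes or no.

Bayes-Ball from M | ∅ reaches {A,C,S,W}.
N ∉ reach(M|∅) ⇒ M ⊥ N | ∅.

Yes — M ⊥ N | ∅.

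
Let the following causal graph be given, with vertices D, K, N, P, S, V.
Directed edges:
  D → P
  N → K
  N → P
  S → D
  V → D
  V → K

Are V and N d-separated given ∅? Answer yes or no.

Yes — V ⊥ N | ∅.

Bayes-Ball from V | ∅ reaches {D,K,P}.
N ∉ reach(V|∅) ⇒ V ⊥ N | ∅.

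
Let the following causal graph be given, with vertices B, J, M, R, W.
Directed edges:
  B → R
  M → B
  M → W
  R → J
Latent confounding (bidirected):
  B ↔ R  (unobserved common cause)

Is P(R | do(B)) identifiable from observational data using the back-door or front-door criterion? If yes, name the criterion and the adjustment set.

desc(B)\{B}={J,R}; candidates ⊆ {M,W}.
B↔R: latent back-door arc(s) into B.
size 0: {}; under {} B still reaches {J,M,R,W} ∋ R.
size 1: {M}, {W}; under {M} B still reaches {J,R} ∋ R.
size 2: {M,W}; under {M,W} B still reaches {J,R} ∋ R.
B↔R cannot be blocked by any observed set — no back-door set.
No mediator lies on a directed B→…→R path.
Neither criterion identifies P(R|do(B)) in this graph.

P(R|do(B)): not identifiable (no BD/FD set).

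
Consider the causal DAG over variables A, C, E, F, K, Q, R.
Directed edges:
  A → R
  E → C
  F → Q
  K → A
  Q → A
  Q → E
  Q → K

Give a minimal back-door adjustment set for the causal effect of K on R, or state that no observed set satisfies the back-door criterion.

desc(K)\{K}={A,R}; candidates ⊆ {C,E,F,Q}.
size 0: {}; under {} K still reaches {A,C,E,F,Q,R} ∋ R.
{Q}: K⊥R given {Q} in G with K→· removed — back-door holds.

K→R: minimal back-door set {Q}.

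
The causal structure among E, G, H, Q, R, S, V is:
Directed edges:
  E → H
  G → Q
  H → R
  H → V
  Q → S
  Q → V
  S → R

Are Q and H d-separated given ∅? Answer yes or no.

Bayes-Ball from Q | ∅ reaches {G,R,S,V}.
H ∉ reach(Q|∅) ⇒ Q ⊥ H | ∅.

Yes — Q ⊥ H | ∅.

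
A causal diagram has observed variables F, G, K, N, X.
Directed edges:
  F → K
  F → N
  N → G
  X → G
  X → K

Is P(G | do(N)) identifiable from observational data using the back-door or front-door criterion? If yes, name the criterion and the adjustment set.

desc(N)\{N}={G}; candidates ⊆ {F,K,X}.
∅: N⊥G given ∅ in G with N→· removed — back-door holds.
P(G|do(N)) = P(G|N) — no adjustment needed.

P(G|do(N)): backdoor, adjust for ∅.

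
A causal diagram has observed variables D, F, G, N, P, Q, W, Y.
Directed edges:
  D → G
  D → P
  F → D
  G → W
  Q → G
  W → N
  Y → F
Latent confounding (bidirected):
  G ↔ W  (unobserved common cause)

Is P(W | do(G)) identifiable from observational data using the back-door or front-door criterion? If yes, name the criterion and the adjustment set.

P(W|do(G)): not identifiable (no BD/FD set).

desc(G)\{G}={N,W}; candidates ⊆ {D,F,P,Q,Y}.
G↔W: latent back-door arc(s) into G.
size 0: {}; under {} G still reaches {D,F,N,P,Q,W,Y} ∋ W.
size 1: {D}, {F}, {P} …(+2); under {D} G still reaches {N,Q,W} ∋ W.
size 2: {D,F}, {D,P}, {D,Q} …(+7); under {D,F} G still reaches {N,Q,W} ∋ W.
G↔W cannot be blocked by any observed set — no back-door set.
No mediator lies on a directed G→…→W path.
Neither criterion identifies P(W|do(G)) in this graph.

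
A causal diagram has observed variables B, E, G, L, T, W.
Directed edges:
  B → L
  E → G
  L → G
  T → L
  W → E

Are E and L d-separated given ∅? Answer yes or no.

Bayes-Ball from E | ∅ reaches {G,W}.
L ∉ reach(E|∅) ⇒ E ⊥ L | ∅.

Yes — E ⊥ L | ∅.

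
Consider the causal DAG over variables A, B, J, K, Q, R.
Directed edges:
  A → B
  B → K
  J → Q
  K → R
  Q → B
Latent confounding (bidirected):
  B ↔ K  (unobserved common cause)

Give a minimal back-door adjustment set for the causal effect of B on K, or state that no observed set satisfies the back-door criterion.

desc(B)\{B}={K,R}; candidates ⊆ {A,J,Q}.
B↔K: latent back-door arc(s) into B.
size 0: {}; under {} B still reaches {A,J,K,Q,R} ∋ K.
size 1: {A}, {J}, {Q}; under {A} B still reaches {J,K,Q,R} ∋ K.
size 2: {A,J}, {A,Q}, {J,Q}; under {A,J} B still reaches {K,Q,R} ∋ K.
B↔K cannot be blocked by any observed set — no back-door set.

B→K: no observed back-door set.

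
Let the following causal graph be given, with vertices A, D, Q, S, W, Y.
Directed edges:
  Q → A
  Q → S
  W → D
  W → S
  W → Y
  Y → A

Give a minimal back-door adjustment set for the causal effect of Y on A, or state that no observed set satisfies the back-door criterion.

desc(Y)\{Y}={A}; candidates ⊆ {D,Q,S,W}.
∅: Y⊥A given ∅ in G with Y→· removed — back-door holds.

Y→A: minimal back-door set ∅.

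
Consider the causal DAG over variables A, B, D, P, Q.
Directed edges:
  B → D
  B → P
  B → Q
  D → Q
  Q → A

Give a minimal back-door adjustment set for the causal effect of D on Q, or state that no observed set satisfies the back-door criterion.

desc(D)\{D}={A,Q}; candidates ⊆ {B,P}.
size 0: {}; under {} D still reaches {A,B,P,Q} ∋ Q.
{B}: D⊥Q given {B} in G with D→· removed — back-door holds.

D→Q: minimal back-door set {B}.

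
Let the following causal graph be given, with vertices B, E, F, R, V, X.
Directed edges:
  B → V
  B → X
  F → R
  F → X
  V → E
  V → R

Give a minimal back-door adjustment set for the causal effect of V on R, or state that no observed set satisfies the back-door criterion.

desc(V)\{V}={E,R}; candidates ⊆ {B,F,X}.
∅: V⊥R given ∅ in G with V→· removed — back-door holds.

V→R: minimal back-door set ∅.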